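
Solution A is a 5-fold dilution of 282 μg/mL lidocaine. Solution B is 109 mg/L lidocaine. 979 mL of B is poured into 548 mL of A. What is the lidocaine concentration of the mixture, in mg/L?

C_A = 282 μg/mL / 5 = 56.4 μg/mL.
C_B = 109 mg/L = 109 μg/mL.
C_mix = (C_A·V_A + C_B·V_B)/(V_A + V_B) = (56.4×548 + 109×979) / 1527 = 90.1 μg/mL = 90.1 mg/L.

90.1 mg/L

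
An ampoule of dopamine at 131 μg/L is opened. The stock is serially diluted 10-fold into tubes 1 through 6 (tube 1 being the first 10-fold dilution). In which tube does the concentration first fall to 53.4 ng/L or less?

tube 4

Tube n has concentration 131 μg/L / 10ⁿ.
Need 10ⁿ ≥ 131 μg/L / 53.4 ng/L = 2453, so n ≥ 3.39.
First such tube: n = 4.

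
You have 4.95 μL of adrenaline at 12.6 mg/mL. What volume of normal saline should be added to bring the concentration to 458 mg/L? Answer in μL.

458 mg/L = 0.458 mg/mL.
V₂ = C₁V₁/C₂ = 12.6 × 4.95 / 0.458 = 136 μL.
Diluent to add = V₂ − V₁ = 136 − 4.95 = 131 μL.

131 μL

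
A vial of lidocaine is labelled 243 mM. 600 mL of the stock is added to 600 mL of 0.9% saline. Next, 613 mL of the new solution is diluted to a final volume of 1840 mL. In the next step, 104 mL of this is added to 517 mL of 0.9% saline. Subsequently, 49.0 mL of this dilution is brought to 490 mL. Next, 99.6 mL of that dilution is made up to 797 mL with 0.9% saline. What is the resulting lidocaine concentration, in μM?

84.7 μM

Overall dilution factor = 2 × 3.002 × 5.971 × 10 × 8.002 = 2868.
243 mM / 2868 = 0.0847 mM = 84.7 μM.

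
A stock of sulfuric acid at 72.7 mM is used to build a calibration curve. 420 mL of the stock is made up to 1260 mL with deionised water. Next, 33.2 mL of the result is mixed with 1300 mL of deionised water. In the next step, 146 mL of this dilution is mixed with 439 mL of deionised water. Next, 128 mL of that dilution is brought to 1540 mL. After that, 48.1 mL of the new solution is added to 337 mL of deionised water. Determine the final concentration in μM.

Overall dilution factor = 3 × 40.16 × 4.007 × 12.03 × 8.006 = 4.65 × 10⁴.
72.7 mM / 4.65 × 10⁴ = 1.56 × 10⁻³ mM = 1.56 μM.

1.56 μM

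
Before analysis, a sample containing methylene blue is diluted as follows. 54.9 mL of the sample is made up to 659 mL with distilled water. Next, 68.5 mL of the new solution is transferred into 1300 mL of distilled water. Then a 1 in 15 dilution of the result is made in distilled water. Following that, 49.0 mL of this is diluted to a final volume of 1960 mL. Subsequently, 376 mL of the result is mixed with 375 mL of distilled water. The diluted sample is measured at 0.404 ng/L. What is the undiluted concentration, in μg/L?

Overall dilution factor = 12.00 × 19.98 × 15 × 40 × 1.997 = 2.87 × 10⁵.
Original = 0.404 ng/L × 2.87 × 10⁵ = 1.16 × 10⁵ ng/L = 116 μg/L.

116 μg/L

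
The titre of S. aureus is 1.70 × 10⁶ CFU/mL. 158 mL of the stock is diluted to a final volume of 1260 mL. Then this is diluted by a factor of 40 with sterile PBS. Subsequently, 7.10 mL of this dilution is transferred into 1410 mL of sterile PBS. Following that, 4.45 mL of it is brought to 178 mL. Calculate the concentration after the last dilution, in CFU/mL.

0.668 CFU/mL

Overall dilution factor = 7.975 × 40 × 199.6 × 40 = 2.55 × 10⁶.
1.70 × 10⁶ CFU/mL / 2.55 × 10⁶ = 0.668 CFU/mL.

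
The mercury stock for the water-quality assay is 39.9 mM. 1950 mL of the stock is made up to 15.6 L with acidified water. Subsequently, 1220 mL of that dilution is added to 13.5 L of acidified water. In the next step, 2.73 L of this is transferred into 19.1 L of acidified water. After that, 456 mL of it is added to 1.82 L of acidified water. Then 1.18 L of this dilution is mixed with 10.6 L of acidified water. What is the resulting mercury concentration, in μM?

Overall dilution factor = 8 × 12.07 × 7.996 × 4.991 × 9.983 = 3.85 × 10⁴.
39.9 mM / 3.85 × 10⁴ = 1.04 × 10⁻³ mM = 1.04 μM.

1.04 μM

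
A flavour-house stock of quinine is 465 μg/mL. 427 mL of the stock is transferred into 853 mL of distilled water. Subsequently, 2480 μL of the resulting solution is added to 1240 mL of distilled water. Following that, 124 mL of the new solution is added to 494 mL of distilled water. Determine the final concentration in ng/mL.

Overall dilution factor = 2.998 × 501 × 4.984 = 7485.
465 μg/mL / 7485 = 0.0621 μg/mL = 62.1 ng/mL.

62.1 ng/mL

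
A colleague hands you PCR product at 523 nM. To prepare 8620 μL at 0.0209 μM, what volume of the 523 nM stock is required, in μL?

0.0209 μM = 20.9 nM.
V₁ = C₂V₂/C₁ = 20.9 × 8620 / 523 = 344 μL.

344 μL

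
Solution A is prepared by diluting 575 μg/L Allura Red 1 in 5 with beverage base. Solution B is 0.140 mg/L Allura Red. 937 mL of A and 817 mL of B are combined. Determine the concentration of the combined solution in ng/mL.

127 ng/mL

C_A = 575 μg/L / 5 = 115 μg/L.
C_B = 0.140 mg/L = 140 μg/L.
C_mix = (C_A·V_A + C_B·V_B)/(V_A + V_B) = (115×937 + 140×817) / 1754 = 127 μg/L = 127 ng/mL.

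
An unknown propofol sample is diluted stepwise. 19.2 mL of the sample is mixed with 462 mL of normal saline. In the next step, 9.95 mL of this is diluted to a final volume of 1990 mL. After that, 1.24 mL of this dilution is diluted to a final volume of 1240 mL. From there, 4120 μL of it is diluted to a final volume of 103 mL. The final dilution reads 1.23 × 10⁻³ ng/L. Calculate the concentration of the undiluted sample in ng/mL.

Overall dilution factor = 25.06 × 200 × 1000 × 25 = 1.25 × 10⁸.
Original = 1.23 × 10⁻³ ng/L × 1.25 × 10⁸ = 1.54 × 10⁵ ng/L = 154 ng/mL.

154 ng/mL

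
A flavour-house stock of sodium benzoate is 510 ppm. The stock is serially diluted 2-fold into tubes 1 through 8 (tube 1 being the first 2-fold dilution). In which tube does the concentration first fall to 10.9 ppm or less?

Tube n has concentration 510 ppm / 2ⁿ.
Need 2ⁿ ≥ 510 ppm / 10.9 ppm = 46.8, so n ≥ 5.55.
First such tube: n = 6.

tube 6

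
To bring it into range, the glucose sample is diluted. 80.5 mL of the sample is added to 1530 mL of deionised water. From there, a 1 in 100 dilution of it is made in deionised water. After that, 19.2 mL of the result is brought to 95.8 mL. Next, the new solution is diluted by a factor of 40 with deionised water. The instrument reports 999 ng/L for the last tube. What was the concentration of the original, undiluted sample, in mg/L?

399 mg/L

Overall dilution factor = 20.01 × 100 × 4.990 × 40 = 3.99 × 10⁵.
Original = 999 ng/L × 3.99 × 10⁵ = 3.99 × 10⁸ ng/L = 399 mg/L.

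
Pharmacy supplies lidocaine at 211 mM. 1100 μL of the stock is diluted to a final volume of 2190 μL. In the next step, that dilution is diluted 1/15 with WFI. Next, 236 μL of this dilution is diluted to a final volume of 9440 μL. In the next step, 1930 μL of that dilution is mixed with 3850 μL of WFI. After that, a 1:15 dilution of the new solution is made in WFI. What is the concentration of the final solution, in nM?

3930 nM

Overall dilution factor = 1.991 × 15 × 40 × 2.995 × 15 = 5.37 × 10⁴.
211 mM / 5.37 × 10⁴ = 3.93 × 10⁻³ mM = 3930 nM.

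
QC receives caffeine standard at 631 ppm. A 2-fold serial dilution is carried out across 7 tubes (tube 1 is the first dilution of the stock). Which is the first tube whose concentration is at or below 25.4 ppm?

Tube n has concentration 631 ppm / 2ⁿ.
Need 2ⁿ ≥ 631 ppm / 25.4 ppm = 24.8, so n ≥ 4.63.
First such tube: n = 5.

tube 5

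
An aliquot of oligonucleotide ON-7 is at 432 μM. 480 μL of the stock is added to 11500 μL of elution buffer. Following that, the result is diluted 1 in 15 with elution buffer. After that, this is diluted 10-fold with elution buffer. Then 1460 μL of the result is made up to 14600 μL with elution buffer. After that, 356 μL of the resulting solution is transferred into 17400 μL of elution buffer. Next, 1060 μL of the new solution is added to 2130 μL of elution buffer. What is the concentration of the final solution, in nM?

0.0769 nM

Overall dilution factor = 24.96 × 15 × 10 × 10 × 49.88 × 3.009 = 5.62 × 10⁶.
432 μM / 5.62 × 10⁶ = 7.69 × 10⁻⁵ μM = 0.0769 nM.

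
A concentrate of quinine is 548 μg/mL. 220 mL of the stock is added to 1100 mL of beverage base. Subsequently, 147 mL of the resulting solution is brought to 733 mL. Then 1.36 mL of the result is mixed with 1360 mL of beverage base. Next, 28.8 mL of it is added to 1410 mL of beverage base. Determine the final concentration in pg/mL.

Overall dilution factor = 6 × 4.986 × 1001 × 49.96 = 1.50 × 10⁶.
548 μg/mL / 1.50 × 10⁶ = 3.66 × 10⁻⁴ μg/mL = 366 pg/mL.

366 pg/mL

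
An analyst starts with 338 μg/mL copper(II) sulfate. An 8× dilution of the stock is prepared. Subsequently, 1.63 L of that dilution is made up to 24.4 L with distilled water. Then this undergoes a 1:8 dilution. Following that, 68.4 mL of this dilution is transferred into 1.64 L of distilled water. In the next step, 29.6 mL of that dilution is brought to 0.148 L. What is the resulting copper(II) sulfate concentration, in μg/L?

Overall dilution factor = 8 × 14.97 × 8 × 24.98 × 5 = 1.20 × 10⁵.
338 μg/mL / 1.20 × 10⁵ = 2.83 × 10⁻³ μg/mL = 2.83 μg/L.

2.83 μg/L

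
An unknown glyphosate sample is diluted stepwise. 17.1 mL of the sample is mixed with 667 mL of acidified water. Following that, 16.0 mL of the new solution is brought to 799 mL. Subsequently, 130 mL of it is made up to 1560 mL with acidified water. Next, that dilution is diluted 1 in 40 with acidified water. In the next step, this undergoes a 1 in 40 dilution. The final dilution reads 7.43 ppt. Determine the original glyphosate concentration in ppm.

285 ppm

Overall dilution factor = 40.01 × 49.94 × 12 × 40 × 40 = 3.84 × 10⁷.
Original = 7.43 ppt × 3.84 × 10⁷ = 2.85 × 10⁸ ppt = 285 ppm.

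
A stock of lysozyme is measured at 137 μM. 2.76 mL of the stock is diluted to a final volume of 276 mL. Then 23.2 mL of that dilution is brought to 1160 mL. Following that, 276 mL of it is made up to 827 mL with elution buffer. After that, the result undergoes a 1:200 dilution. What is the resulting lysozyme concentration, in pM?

45.7 pM

Overall dilution factor = 100 × 50 × 2.996 × 200 = 3.00 × 10⁶.
137 μM / 3.00 × 10⁶ = 4.57 × 10⁻⁵ μM = 45.7 pM.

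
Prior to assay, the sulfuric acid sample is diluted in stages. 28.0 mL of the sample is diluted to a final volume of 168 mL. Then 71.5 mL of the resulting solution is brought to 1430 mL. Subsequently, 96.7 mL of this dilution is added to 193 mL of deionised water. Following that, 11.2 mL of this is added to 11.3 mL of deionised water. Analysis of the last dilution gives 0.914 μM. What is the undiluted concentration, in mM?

Overall dilution factor = 6 × 20 × 2.996 × 2.009 = 722.
Original = 0.914 μM × 722 = 660 μM = 0.660 mM.

0.660 mM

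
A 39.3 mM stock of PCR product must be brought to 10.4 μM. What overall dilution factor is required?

Factor = C₀/C_target = 39.3 mM / 10.4 μM = 3780.

3780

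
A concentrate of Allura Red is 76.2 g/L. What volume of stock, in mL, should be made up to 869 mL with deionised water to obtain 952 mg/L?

10.9 mL

952 mg/L = 0.952 g/L.
V₁ = C₂V₂/C₁ = 0.952 × 869 / 76.2 = 10.9 mL.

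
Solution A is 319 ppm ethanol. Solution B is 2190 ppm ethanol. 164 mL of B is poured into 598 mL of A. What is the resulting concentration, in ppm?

C_mix = (C_A·V_A + C_B·V_B)/(V_A + V_B) = (319×598 + 2190×164) / 762.0 = 722 ppm.

722 ppm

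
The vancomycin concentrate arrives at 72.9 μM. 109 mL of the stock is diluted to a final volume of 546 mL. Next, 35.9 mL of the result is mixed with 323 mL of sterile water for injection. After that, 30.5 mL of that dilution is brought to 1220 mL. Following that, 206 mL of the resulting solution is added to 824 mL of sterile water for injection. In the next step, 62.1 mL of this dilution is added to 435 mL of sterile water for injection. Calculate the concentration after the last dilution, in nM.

0.909 nM

Overall dilution factor = 5.009 × 9.997 × 40 × 5 × 8.005 = 8.02 × 10⁴.
72.9 μM / 8.02 × 10⁴ = 9.09 × 10⁻⁴ μM = 0.909 nM.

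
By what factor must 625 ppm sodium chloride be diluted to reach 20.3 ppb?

3.08 × 10⁴

Factor = C₀/C_target = 625 ppm / 20.3 ppb = 3.08 × 10⁴.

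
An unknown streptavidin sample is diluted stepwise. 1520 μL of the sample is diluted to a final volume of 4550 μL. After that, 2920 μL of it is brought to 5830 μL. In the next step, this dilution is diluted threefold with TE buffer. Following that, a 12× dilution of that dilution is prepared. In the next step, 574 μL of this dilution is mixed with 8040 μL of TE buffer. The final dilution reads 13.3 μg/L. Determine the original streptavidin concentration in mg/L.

Overall dilution factor = 2.993 × 1.997 × 3 × 12 × 15.01 = 3229.
Original = 13.3 μg/L × 3229 = 4.29 × 10⁴ μg/L = 42.9 mg/L.

42.9 mg/L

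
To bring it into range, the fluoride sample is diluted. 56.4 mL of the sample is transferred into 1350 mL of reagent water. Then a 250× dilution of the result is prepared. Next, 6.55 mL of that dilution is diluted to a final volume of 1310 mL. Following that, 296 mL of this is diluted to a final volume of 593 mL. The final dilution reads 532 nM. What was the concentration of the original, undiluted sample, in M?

Overall dilution factor = 24.94 × 250 × 200 × 2.003 = 2.50 × 10⁶.
Original = 532 nM × 2.50 × 10⁶ = 1.33 × 10⁹ nM = 1.33 M.

1.33 M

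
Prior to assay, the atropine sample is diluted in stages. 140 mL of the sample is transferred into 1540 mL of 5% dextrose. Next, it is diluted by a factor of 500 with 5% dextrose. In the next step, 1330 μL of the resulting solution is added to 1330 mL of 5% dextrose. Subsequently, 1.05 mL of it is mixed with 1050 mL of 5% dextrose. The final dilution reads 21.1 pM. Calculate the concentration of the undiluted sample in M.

Overall dilution factor = 12 × 500 × 1001 × 1001 = 6.01 × 10⁹.
Original = 21.1 pM × 6.01 × 10⁹ = 1.27 × 10¹¹ pM = 0.127 M.

0.127 M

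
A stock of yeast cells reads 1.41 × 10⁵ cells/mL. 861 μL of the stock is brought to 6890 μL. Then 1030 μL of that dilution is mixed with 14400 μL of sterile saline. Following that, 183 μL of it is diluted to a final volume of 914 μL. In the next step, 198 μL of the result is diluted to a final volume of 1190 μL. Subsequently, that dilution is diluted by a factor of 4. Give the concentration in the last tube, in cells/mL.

9.80 cells/mL

Overall dilution factor = 8.002 × 14.98 × 4.995 × 6.010 × 4 = 1.44 × 10⁴.
1.41 × 10⁵ cells/mL / 1.44 × 10⁴ = 9.80 cells/mL.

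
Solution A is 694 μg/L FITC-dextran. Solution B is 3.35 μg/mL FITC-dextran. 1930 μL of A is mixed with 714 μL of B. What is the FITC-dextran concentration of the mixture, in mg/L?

C_B = 3.35 μg/mL = 3350 μg/L.
C_mix = (C_A·V_A + C_B·V_B)/(V_A + V_B) = (694×1930 + 3350×714) / 2644 = 1411 μg/L = 1.41 mg/L.

1.41 mg/L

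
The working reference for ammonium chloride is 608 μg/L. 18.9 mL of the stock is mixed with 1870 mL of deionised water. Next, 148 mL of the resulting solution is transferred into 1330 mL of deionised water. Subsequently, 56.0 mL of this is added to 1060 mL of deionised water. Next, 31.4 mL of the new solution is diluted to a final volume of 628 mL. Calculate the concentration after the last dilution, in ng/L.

1.53 ng/L

Overall dilution factor = 99.94 × 9.986 × 19.93 × 20 = 3.98 × 10⁵.
608 μg/L / 3.98 × 10⁵ = 1.53 × 10⁻³ μg/L = 1.53 ng/L.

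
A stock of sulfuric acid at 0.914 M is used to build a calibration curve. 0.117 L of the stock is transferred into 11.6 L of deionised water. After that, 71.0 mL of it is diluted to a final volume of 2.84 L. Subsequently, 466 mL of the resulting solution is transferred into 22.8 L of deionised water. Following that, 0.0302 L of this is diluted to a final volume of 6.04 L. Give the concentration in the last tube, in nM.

Overall dilution factor = 100.1 × 40 × 49.93 × 200 = 4.00 × 10⁷.
0.914 M / 4.00 × 10⁷ = 2.29 × 10⁻⁸ M = 22.9 nM.

22.9 nM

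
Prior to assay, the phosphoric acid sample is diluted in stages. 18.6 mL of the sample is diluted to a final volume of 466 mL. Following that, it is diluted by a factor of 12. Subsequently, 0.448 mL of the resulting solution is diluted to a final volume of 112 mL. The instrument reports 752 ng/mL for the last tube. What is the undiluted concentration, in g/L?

Overall dilution factor = 25.05 × 12 × 250 = 7.52 × 10⁴.
Original = 752 ng/mL × 7.52 × 10⁴ = 5.65 × 10⁷ ng/mL = 56.5 g/L.

56.5 g/L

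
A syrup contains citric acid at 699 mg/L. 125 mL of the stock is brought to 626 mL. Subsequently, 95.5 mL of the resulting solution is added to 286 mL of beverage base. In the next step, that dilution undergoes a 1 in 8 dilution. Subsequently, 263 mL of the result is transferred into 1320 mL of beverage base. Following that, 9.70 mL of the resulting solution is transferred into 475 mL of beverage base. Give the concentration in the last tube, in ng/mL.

14.5 ng/mL

Overall dilution factor = 5.008 × 3.995 × 8 × 6.019 × 49.97 = 4.81 × 10⁴.
699 mg/L / 4.81 × 10⁴ = 0.0145 mg/L = 14.5 ng/mL.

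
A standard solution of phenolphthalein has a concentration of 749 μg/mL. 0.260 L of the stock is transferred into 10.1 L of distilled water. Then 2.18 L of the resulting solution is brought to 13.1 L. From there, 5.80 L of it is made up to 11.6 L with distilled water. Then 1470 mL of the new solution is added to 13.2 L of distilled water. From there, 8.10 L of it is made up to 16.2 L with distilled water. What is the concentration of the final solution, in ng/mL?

Overall dilution factor = 39.85 × 6.009 × 2 × 9.980 × 2 = 9558.
749 μg/mL / 9558 = 0.0784 μg/mL = 78.4 ng/mL.

78.4 ng/mL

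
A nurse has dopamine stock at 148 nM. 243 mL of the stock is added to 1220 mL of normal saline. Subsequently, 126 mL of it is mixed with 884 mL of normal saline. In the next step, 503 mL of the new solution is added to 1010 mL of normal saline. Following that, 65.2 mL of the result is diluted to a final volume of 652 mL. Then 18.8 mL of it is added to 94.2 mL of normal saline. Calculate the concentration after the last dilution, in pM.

Overall dilution factor = 6.021 × 8.016 × 3.008 × 10 × 6.011 = 8725.
148 nM / 8725 = 0.0170 nM = 17.0 pM.

17.0 pM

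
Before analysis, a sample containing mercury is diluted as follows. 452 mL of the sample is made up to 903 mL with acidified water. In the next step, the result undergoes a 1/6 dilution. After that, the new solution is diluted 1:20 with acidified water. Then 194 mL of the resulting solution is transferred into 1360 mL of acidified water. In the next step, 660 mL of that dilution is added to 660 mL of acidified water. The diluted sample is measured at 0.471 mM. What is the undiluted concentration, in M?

1.81 M

Overall dilution factor = 1.998 × 6 × 20 × 8.010 × 2 = 3841.
Original = 0.471 mM × 3841 = 1809 mM = 1.81 M.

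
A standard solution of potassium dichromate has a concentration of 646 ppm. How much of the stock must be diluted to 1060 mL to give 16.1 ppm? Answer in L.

V₁ = C₂V₂/C₁ = 16.1 × 1060 / 646 = 26.4 mL = 0.0264 L.

0.0264 L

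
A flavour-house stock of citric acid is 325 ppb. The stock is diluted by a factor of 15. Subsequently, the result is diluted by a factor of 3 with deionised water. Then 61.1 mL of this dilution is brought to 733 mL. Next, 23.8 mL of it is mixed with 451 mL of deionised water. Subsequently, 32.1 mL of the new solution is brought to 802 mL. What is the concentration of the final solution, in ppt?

1.21 ppt

Overall dilution factor = 15 × 3 × 12.00 × 19.95 × 24.98 = 2.69 × 10⁵.
325 ppb / 2.69 × 10⁵ = 1.21 × 10⁻³ ppb = 1.21 ppt.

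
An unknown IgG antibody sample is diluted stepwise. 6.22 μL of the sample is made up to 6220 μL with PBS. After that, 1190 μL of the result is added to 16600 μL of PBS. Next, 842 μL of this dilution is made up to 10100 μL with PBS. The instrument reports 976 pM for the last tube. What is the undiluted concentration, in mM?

Overall dilution factor = 1000 × 14.95 × 12.00 = 1.79 × 10⁵.
Original = 976 pM × 1.79 × 10⁵ = 1.75 × 10⁸ pM = 0.175 mM.

0.175 mM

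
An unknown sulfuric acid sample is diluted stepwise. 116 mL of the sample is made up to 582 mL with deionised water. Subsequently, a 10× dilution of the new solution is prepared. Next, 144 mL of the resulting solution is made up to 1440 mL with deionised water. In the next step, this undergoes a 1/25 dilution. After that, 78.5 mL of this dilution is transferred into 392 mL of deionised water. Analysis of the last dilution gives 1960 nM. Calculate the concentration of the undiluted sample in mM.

147 mM

Overall dilution factor = 5.017 × 10 × 10 × 25 × 5.994 = 7.52 × 10⁴.
Original = 1960 nM × 7.52 × 10⁴ = 1.47 × 10⁸ nM = 147 mM.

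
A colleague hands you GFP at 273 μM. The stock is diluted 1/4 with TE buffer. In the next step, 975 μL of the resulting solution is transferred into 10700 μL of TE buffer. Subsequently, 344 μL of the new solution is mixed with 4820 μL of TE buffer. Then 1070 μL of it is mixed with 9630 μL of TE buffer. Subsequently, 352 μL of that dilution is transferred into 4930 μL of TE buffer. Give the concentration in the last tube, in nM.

2.53 nM

Overall dilution factor = 4 × 11.97 × 15.01 × 10 × 15.01 = 1.08 × 10⁵.
273 μM / 1.08 × 10⁵ = 2.53 × 10⁻³ μM = 2.53 nM.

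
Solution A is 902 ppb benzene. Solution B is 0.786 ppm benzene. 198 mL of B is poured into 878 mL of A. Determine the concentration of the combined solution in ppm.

0.881 ppm

C_B = 0.786 ppm = 786 ppb.
C_mix = (C_A·V_A + C_B·V_B)/(V_A + V_B) = (902×878 + 786×198) / 1076 = 881 ppb = 0.881 ppm.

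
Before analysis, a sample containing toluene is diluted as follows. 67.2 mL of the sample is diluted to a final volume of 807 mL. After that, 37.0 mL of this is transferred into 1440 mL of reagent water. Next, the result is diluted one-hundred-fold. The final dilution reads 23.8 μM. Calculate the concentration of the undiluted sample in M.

Overall dilution factor = 12.01 × 39.92 × 100 = 4.79 × 10⁴.
Original = 23.8 μM × 4.79 × 10⁴ = 1.14 × 10⁶ μM = 1.14 M.

1.14 M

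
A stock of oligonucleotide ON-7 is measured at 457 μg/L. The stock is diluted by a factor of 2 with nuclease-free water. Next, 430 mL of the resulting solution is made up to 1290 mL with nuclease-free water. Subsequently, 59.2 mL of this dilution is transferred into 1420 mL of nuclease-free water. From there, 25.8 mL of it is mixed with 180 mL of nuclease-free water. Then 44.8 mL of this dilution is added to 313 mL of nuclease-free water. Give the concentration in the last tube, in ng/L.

47.8 ng/L

Overall dilution factor = 2 × 3 × 24.99 × 7.977 × 7.987 = 9551.
457 μg/L / 9551 = 0.0478 μg/L = 47.8 ng/L.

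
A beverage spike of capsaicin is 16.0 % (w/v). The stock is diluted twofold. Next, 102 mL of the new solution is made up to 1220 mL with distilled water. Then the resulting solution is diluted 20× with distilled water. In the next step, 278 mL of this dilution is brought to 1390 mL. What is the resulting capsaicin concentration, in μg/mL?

Overall dilution factor = 2 × 11.96 × 20 × 5 = 2392.
16.0 % (w/v) / 2392 = 6.69 × 10⁻³ % (w/v) = 66.9 μg/mL.

66.9 μg/mL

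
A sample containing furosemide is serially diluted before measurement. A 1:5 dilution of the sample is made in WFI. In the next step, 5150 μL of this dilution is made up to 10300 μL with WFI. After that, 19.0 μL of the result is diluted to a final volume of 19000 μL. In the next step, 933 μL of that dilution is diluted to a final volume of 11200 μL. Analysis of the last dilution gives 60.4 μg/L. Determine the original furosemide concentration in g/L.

Overall dilution factor = 5 × 2 × 1000 × 12.00 = 1.20 × 10⁵.
Original = 60.4 μg/L × 1.20 × 10⁵ = 7.25 × 10⁶ μg/L = 7.25 g/L.

7.25 g/L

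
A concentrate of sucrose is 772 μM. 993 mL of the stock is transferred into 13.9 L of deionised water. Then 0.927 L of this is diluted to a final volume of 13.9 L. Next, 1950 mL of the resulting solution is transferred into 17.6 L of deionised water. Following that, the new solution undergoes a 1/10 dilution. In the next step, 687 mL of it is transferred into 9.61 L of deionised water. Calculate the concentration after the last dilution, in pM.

2280 pM

Overall dilution factor = 15.00 × 14.99 × 10.03 × 10 × 14.99 = 3.38 × 10⁵.
772 μM / 3.38 × 10⁵ = 2.28 × 10⁻³ μM = 2280 pM.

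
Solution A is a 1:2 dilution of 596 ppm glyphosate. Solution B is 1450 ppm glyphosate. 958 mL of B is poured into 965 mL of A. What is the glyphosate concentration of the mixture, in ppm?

C_A = 596 ppm / 2 = 298 ppm.
C_mix = (C_A·V_A + C_B·V_B)/(V_A + V_B) = (298×965 + 1450×958) / 1923 = 872 ppm.

872 ppm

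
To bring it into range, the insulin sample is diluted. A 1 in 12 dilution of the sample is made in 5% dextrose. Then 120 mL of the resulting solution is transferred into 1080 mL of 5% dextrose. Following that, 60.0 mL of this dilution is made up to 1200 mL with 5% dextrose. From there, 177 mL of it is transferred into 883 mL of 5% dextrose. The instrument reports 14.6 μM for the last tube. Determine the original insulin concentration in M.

0.210 M

Overall dilution factor = 12 × 10 × 20 × 5.989 = 1.44 × 10⁴.
Original = 14.6 μM × 1.44 × 10⁴ = 2.10 × 10⁵ μM = 0.210 M.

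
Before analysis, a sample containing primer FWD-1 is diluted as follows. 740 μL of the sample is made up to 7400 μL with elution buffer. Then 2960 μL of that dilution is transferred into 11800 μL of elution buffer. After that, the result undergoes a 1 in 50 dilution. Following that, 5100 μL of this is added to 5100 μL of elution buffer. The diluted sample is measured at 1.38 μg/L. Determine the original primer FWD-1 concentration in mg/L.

6.88 mg/L

Overall dilution factor = 10 × 4.986 × 50 × 2 = 4986.
Original = 1.38 μg/L × 4986 = 6881 μg/L = 6.88 mg/L.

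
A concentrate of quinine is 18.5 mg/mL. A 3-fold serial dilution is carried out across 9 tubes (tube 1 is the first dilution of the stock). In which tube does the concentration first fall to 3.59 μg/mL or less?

Tube n has concentration 18.5 mg/mL / 3ⁿ.
Need 3ⁿ ≥ 18.5 mg/mL / 3.59 μg/mL = 5153, so n ≥ 7.78.
First such tube: n = 8.

tube 8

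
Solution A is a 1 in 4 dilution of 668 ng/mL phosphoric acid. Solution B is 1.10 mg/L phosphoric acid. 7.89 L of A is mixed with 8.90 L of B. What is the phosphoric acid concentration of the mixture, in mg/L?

C_A = 668 ng/mL / 4 = 167 ng/mL.
C_B = 1.10 mg/L = 1100 ng/mL.
C_mix = (C_A·V_A + C_B·V_B)/(V_A + V_B) = (167×7.89 + 1100×8.90) / 16.79 = 662 ng/mL = 0.662 mg/L.

0.662 mg/L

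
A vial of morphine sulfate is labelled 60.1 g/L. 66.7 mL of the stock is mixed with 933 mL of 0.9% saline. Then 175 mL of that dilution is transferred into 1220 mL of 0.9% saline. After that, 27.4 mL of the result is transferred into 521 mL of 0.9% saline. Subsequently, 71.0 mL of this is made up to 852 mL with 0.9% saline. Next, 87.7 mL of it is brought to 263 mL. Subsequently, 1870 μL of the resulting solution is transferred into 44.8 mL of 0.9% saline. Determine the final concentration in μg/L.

28.0 μg/L

Overall dilution factor = 14.99 × 7.971 × 20.01 × 12 × 2.999 × 24.96 = 2.15 × 10⁶.
60.1 g/L / 2.15 × 10⁶ = 2.80 × 10⁻⁵ g/L = 28.0 μg/L.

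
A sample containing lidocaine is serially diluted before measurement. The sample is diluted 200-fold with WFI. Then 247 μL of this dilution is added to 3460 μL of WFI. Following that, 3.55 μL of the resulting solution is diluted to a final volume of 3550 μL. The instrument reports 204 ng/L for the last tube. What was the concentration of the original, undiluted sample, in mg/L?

612 mg/L

Overall dilution factor = 200 × 15.01 × 1000 = 3.00 × 10⁶.
Original = 204 ng/L × 3.00 × 10⁶ = 6.12 × 10⁸ ng/L = 612 mg/L.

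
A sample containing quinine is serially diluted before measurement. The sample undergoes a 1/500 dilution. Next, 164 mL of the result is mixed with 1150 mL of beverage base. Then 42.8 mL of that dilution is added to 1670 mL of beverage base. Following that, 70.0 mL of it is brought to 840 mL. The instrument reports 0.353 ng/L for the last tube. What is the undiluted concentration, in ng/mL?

Overall dilution factor = 500 × 8.012 × 40.02 × 12 = 1.92 × 10⁶.
Original = 0.353 ng/L × 1.92 × 10⁶ = 6.79 × 10⁵ ng/L = 679 ng/mL.

679 ng/mL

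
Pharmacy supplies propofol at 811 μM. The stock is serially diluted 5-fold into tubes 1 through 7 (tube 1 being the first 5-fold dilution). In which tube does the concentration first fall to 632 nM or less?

tube 5

Tube n has concentration 811 μM / 5ⁿ.
Need 5ⁿ ≥ 811 μM / 632 nM = 1283, so n ≥ 4.45.
First such tube: n = 5.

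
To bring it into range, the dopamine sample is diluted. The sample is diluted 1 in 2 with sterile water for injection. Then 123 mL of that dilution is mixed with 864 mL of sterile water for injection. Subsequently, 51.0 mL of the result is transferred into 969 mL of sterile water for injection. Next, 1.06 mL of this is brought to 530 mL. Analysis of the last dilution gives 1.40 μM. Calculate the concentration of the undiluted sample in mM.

Overall dilution factor = 2 × 8.024 × 20 × 500 = 1.60 × 10⁵.
Original = 1.40 μM × 1.60 × 10⁵ = 2.25 × 10⁵ μM = 225 mM.

225 mM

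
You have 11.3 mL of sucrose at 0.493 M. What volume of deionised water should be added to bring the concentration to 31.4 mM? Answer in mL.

166 mL

31.4 mM = 0.0314 M.
V₂ = C₁V₁/C₂ = 0.493 × 11.3 / 0.0314 = 177 mL.
Diluent to add = V₂ − V₁ = 177 − 11.3 = 166 mL.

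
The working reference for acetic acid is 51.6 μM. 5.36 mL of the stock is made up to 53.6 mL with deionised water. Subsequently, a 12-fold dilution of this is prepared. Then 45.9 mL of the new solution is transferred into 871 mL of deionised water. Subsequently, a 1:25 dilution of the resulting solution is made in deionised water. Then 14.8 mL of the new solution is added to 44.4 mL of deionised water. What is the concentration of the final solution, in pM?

215 pM

Overall dilution factor = 10 × 12 × 19.98 × 25 × 4 = 2.40 × 10⁵.
51.6 μM / 2.40 × 10⁵ = 2.15 × 10⁻⁴ μM = 215 pM.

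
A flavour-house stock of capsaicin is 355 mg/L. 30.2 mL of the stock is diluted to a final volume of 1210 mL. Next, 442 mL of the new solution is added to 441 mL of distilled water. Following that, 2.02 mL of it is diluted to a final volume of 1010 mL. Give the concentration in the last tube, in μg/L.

8.87 μg/L

Overall dilution factor = 40.07 × 1.998 × 500 = 4.00 × 10⁴.
355 mg/L / 4.00 × 10⁴ = 8.87 × 10⁻³ mg/L = 8.87 μg/L.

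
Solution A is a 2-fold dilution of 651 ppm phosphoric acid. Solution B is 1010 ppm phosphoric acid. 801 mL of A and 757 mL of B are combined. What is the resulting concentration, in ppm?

658 ppm

C_A = 651 ppm / 2 = 326 ppm.
C_mix = (C_A·V_A + C_B·V_B)/(V_A + V_B) = (326×801 + 1010×757) / 1558 = 658 ppm.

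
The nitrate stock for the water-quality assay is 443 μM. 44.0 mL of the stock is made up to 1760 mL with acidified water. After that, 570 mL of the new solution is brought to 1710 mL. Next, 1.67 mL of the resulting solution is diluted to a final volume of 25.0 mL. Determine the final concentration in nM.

Overall dilution factor = 40 × 3 × 14.97 = 1796.
443 μM / 1796 = 0.247 μM = 247 nM.

247 nM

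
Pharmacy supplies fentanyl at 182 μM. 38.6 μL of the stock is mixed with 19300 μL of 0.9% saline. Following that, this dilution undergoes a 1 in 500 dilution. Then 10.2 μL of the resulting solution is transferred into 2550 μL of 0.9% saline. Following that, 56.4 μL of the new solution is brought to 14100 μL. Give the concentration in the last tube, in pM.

Overall dilution factor = 501 × 500 × 251 × 250 = 1.57 × 10¹⁰.
182 μM / 1.57 × 10¹⁰ = 1.16 × 10⁻⁸ μM = 0.0116 pM.

0.0116 pM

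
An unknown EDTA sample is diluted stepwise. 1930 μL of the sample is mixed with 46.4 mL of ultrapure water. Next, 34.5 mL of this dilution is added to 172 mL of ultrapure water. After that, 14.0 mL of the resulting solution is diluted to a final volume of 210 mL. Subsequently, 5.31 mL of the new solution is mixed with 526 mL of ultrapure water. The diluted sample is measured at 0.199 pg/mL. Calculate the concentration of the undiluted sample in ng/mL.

Overall dilution factor = 25.04 × 5.986 × 15 × 100.1 = 2.25 × 10⁵.
Original = 0.199 pg/mL × 2.25 × 10⁵ = 4.48 × 10⁴ pg/mL = 44.8 ng/mL.

44.8 ng/mL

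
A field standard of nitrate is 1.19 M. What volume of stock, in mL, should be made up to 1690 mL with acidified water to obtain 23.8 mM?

23.8 mM = 0.0238 M.
V₁ = C₂V₂/C₁ = 0.0238 × 1690 / 1.19 = 33.8 mL.

33.8 mL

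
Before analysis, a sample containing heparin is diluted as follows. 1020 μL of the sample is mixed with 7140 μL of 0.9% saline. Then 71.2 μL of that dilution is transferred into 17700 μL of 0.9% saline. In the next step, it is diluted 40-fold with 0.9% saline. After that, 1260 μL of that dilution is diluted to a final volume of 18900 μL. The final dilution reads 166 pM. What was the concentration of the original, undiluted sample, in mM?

0.199 mM

Overall dilution factor = 8 × 249.6 × 40 × 15 = 1.20 × 10⁶.
Original = 166 pM × 1.20 × 10⁶ = 1.99 × 10⁸ pM = 0.199 mM.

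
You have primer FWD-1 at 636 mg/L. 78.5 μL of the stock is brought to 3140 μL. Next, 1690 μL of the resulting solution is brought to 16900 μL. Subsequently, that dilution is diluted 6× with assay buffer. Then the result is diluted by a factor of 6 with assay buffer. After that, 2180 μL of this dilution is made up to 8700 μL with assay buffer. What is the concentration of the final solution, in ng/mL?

Overall dilution factor = 40 × 10 × 6 × 6 × 3.991 = 5.75 × 10⁴.
636 mg/L / 5.75 × 10⁴ = 0.0111 mg/L = 11.1 ng/mL.

11.1 ng/mL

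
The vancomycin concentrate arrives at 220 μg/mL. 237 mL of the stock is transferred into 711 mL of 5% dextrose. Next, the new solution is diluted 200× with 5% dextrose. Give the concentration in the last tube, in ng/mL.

275 ng/mL

Overall dilution factor = 4 × 200 = 800.
220 μg/mL / 800 = 0.275 μg/mL = 275 ng/mL.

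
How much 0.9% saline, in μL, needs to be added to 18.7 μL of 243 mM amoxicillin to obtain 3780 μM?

3780 μM = 3.78 mM.
V₂ = C₁V₁/C₂ = 243 × 18.7 / 3.78 = 1202 μL.
Diluent to add = V₂ − V₁ = 1202 − 18.7 = 1180 μL.

1180 μL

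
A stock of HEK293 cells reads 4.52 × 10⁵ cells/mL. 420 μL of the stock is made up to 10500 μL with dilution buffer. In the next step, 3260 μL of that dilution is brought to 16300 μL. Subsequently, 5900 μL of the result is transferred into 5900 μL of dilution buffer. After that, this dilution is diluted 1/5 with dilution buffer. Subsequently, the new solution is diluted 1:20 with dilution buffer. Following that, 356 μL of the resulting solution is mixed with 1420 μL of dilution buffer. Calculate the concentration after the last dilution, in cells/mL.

Overall dilution factor = 25 × 5 × 2 × 5 × 20 × 4.989 = 1.25 × 10⁵.
4.52 × 10⁵ cells/mL / 1.25 × 10⁵ = 3.62 cells/mL.

3.62 cells/mL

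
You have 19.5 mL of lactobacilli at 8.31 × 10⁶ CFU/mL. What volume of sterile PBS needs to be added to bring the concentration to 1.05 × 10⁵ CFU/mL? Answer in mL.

V₂ = C₁V₁/C₂ = 8.31 × 10⁶ × 19.5 / 1.05 × 10⁵ = 1543 mL.
Diluent to add = V₂ − V₁ = 1543 − 19.5 = 1520 mL.

1520 mL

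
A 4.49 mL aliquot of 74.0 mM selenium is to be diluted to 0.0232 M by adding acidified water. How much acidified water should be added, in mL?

9.83 mL

0.0232 M = 23.2 mM.
V₂ = C₁V₁/C₂ = 74.0 × 4.49 / 23.2 = 14.3 mL.
Diluent to add = V₂ − V₁ = 14.3 − 4.49 = 9.83 mL.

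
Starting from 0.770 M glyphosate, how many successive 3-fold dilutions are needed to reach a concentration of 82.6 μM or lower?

Need 3ⁿ ≥ 9322, so n ≥ log(9322)/log(3) = 8.32.
Minimum whole steps: n = 9.

9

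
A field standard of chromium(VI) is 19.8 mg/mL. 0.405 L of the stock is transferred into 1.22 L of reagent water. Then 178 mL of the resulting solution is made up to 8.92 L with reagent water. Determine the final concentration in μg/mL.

98.5 μg/mL

Overall dilution factor = 4.012 × 50.11 = 201.
19.8 mg/mL / 201 = 0.0985 mg/mL = 98.5 μg/mL.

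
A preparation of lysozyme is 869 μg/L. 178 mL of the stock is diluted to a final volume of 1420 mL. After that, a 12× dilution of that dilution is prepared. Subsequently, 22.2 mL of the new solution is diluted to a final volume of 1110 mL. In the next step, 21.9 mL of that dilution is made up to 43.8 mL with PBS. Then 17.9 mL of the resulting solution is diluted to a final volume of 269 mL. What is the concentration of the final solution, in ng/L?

6.04 ng/L

Overall dilution factor = 7.978 × 12 × 50 × 2 × 15.03 = 1.44 × 10⁵.
869 μg/L / 1.44 × 10⁵ = 6.04 × 10⁻³ μg/L = 6.04 ng/L.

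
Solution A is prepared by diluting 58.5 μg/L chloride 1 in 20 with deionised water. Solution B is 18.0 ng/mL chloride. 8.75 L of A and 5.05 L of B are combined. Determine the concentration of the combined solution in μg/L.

C_A = 58.5 μg/L / 20 = 2.93 μg/L.
C_B = 18.0 ng/mL = 18.0 μg/L.
C_mix = (C_A·V_A + C_B·V_B)/(V_A + V_B) = (2.93×8.75 + 18.0×5.05) / 13.80 = 8.44 μg/L.

8.44 μg/L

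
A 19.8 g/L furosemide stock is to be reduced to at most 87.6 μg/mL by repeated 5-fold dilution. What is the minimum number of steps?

4

Need 5ⁿ ≥ 226, so n ≥ log(226)/log(5) = 3.37.
Minimum whole steps: n = 4.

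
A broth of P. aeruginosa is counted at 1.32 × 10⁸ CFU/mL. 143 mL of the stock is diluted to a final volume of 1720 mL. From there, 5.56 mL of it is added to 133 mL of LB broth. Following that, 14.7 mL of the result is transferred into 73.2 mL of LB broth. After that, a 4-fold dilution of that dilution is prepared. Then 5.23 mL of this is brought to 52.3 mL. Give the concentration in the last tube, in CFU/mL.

Overall dilution factor = 12.03 × 24.92 × 5.980 × 4 × 10 = 7.17 × 10⁴.
1.32 × 10⁸ CFU/mL / 7.17 × 10⁴ = 1840 CFU/mL.

1840 CFU/mL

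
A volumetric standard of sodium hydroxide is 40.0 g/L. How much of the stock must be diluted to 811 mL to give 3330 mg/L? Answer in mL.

3330 mg/L = 3.33 g/L.
V₁ = C₂V₂/C₁ = 3.33 × 811 / 40.0 = 67.5 mL.

67.5 mL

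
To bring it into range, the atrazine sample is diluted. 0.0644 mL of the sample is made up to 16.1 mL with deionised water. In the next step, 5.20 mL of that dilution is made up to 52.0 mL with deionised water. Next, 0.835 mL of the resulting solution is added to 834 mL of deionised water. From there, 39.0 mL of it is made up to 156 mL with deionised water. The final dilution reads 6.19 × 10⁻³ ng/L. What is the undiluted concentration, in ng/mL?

Overall dilution factor = 250 × 10 × 999.8 × 4 = 10.00 × 10⁶.
Original = 6.19 × 10⁻³ ng/L × 10.00 × 10⁶ = 6.19 × 10⁴ ng/L = 61.9 ng/mL.

61.9 ng/mL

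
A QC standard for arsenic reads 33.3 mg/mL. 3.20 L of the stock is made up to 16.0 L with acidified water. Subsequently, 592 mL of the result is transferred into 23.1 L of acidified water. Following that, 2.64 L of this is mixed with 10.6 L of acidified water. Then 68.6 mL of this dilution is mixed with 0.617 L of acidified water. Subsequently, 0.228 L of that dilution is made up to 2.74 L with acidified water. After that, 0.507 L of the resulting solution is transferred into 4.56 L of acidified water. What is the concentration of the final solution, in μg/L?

Overall dilution factor = 5 × 40.02 × 5.015 × 9.994 × 12.02 × 9.994 = 1.20 × 10⁶.
33.3 mg/mL / 1.20 × 10⁶ = 2.76 × 10⁻⁵ mg/mL = 27.6 μg/L.

27.6 μg/L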